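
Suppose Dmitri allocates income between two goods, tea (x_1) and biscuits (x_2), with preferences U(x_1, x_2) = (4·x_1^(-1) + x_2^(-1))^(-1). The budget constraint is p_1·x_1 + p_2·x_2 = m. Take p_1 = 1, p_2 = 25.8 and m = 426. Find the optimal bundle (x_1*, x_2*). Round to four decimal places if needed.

x_1* = 120.3497, x_2* = 11.8469

MU_x_1 ∝ 4·x_1^(-2), MU_x_2 ∝ x_2^(-2), so MRS = 4·(x_2/x_1)^(2) = p_1/p_2.
Solve for the ratio: x_2/x_1 = [(1/4)·p_1/p_2]^(0.5).
Substitute x_2 = (x_2/x_1)·x_1 into the budget: x_1* = m/(p_1 + p_2·(x_2/x_1)).
Numerically x_2/x_1 = 0.098437, so x_1* = 426/(1 + 25.8·0.098437) = 120.3497 and x_2* = 0.098437·120.3497 = 11.8469.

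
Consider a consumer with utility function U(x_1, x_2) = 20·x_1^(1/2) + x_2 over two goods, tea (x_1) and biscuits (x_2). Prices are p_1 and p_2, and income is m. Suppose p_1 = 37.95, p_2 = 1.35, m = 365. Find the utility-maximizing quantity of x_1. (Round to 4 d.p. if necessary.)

x_1* = 0.1265

MU_x_1 = 10/√x_1, MU_x_2 = 1. Tangency: 10/√x_1 = p_1/p_2.
Thus x_1* = (10·p_2/p_1)² — independent of m — with the rest of income spent on x_2.
Plugging in: x_1* = (10·1.35/37.95)² = 0.1265.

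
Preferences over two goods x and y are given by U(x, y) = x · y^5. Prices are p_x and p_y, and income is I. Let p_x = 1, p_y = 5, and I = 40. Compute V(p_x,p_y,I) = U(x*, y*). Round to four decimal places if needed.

V = 87791.4952

Tangency: MRS = (1/5)·y/x = p_x/p_y.
So p_y·y = 5·p_x·x; combined with the budget, a share 1/6 of income goes to x.
Demand: x*(p_x,p_y,I) = 1/6·I/p_x and y* = 5/6·I/p_y.
At p_x=1, p_y=5, I=40: x* = 1/6·40/1 = 6.6667, y* = 6.6667.
Utility at the optimum: U(6.6667, 6.6667) = 87791.4952.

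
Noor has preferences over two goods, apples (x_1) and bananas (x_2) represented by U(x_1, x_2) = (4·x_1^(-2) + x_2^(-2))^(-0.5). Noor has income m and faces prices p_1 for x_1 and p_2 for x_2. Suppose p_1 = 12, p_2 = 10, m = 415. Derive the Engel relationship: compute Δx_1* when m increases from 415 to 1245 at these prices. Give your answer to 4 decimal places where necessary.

Δx_1* = 44.3985

MRS = MU_x_1/MU_x_2 = 4·(x_2/x_1)^(3). Set equal to p_1/p_2.
Hence x_2/x_1 = ((1/4)·p_1/p_2)^(1/(3)), i.e. raised to the 1/3 power.
Substitute x_2 = (x_2/x_1)·x_1 into the budget: x_1* = m/(p_1 + p_2·(x_2/x_1)).
Numerically x_2/x_1 = 0.669433, so x_1* = 415/(12 + 10·0.669433) = 22.1992.
At m' = 1245: x_1* = 66.5977. Change: 66.5977 − 22.1992 = 44.3985.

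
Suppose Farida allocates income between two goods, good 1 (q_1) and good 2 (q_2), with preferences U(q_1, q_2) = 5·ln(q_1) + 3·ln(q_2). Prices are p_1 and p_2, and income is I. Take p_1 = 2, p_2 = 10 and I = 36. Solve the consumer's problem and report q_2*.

MU_q_1/MU_q_2 = (5·q_2)/(3·q_1); tangency sets this equal to p_1/p_2.
So 5·p_2·q_2 = 3·p_1·q_1; combined with the budget, a share 0.625 of income goes to q_1.
Demand: q_1*(p_1,p_2,I) = 0.625·I/p_1 and q_2* = 0.375·I/p_2.
At p_1=2, p_2=10, I=36: q_2* = 0.375·36/10 = 1.35.

q_2* = 1.35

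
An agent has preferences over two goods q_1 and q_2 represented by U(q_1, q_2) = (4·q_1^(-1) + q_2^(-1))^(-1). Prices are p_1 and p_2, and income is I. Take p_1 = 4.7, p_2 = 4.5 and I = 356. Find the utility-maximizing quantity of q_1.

q_1* = 50.8611

With the ratio pinned down, the budget gives q_1* = I/(p_1 + p_2·(q_2/q_1)) and q_2* = (q_2/q_1)·q_1*.
Numerically q_2/q_1 = 0.51099, so q_1* = 356/(4.7 + 4.5·0.51099) = 50.8611.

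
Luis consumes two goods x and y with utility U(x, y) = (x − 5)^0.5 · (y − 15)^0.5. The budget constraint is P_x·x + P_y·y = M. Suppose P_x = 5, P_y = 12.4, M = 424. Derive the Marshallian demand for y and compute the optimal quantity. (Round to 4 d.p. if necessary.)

This is Cobb-Douglas in (x−5, y−15): tangency gives 0.5·P_y·(y−15) = 0.5·P_x·(x−5).
After buying the subsistence bundle (5, 15), a share 0.5 of the remaining income goes to x: x* = 5 + 0.5·(M − 5P_x − 15P_y)/P_x.
Discretionary income = 424 − 5·5 − 15·12.4 = 213; y* = 15 + 0.5·213/12.4 = 23.5887.

y* = 23.5887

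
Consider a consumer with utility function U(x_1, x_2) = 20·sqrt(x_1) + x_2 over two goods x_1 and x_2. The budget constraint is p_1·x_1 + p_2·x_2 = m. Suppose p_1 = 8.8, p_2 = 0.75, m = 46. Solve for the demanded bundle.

x_1* = 0.7264, x_2* = 52.8106

MU_x_1 = 10/√x_1, MU_x_2 = 1. Tangency: 10/√x_1 = p_1/p_2.
Solve: √x_1 = 10·p_2/p_1, so x_1*(p_1,p_2) = (10·p_2/p_1)², and x_2* = (m − p_1·x_1*)/p_2.
Plugging in: x_1* = (10·0.75/8.8)² = 0.7264, x_2* = 52.8106.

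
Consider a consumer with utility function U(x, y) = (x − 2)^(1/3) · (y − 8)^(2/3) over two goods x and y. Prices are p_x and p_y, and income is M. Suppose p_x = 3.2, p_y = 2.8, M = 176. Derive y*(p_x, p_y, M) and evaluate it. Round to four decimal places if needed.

y* = 43.0476

Substituting into the budget: x* = 2 + 1/3·(M − 2·p_x − 8·p_y)/p_x, and y* = 8 + 2/3·(…)/p_y.
Discretionary income = 176 − 2·3.2 − 8·2.8 = 147.2; y* = 8 + 2/3·147.2/2.8 = 43.0476.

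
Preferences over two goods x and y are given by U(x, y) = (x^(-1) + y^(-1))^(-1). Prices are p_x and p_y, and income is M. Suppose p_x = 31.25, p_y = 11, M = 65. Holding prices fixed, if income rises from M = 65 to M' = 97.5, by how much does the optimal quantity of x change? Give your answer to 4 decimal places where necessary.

From the CES first-order condition, (y/x)^(2) = p_x/p_y.
Hence y/x = (p_x/p_y)^(1/(2)), i.e. raised to the 0.5 power.
Substitute y = (y/x)·x into the budget: x* = M/(p_x + p_y·(y/x)).
Numerically y/x = 1.6855, so x* = 65/(31.25 + 11·1.6855) = 1.3055.
At M' = 97.5: x* = 1.9582. Change: 1.9582 − 1.3055 = 0.6527.

Δx* = 0.6527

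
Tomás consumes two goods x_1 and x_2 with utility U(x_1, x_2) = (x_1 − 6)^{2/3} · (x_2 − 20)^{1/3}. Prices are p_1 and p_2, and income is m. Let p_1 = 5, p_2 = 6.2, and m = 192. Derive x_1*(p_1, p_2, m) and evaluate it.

This is Cobb-Douglas in (x_1−6, x_2−20): tangency gives 2/3·p_2·(x_2−20) = 1/3·p_1·(x_1−6).
Substituting into the budget: x_1* = 6 + 2/3·(m − 6·p_1 − 20·p_2)/p_1, and x_2* = 20 + 1/3·(…)/p_2.
Discretionary income = 192 − 6·5 − 20·6.2 = 38; x_1* = 6 + 2/3·38/5 = 11.0667.

x_1* = 11.0667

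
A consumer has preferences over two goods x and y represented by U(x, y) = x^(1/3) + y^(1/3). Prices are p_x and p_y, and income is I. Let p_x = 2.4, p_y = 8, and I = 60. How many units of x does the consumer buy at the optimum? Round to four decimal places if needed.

x* = 16.1528

MU_x ∝ x^(-2/3), MU_y ∝ y^(-2/3), so MRS = (y/x)^(2/3) = p_x/p_y.
Solve for the ratio: y/x = [p_x/p_y]^(1.5).
With the ratio pinned down, the budget gives x* = I/(p_x + p_y·(y/x)) and y* = (y/x)·x*.
Numerically y/x = 0.164317, so x* = 60/(2.4 + 8·0.164317) = 16.1528.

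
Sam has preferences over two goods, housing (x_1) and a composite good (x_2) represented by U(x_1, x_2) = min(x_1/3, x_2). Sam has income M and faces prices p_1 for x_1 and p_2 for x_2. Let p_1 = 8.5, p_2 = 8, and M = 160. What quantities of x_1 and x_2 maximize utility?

Demand: x_1*(p_1,p_2,M) = 3·M/(3·p_1 + p_2), x_2* = M/(3·p_1 + p_2).
Here 3·8.5 + 8 = 33.5, giving x_1* = 14.3284 and x_2* = 4.7761.

x_1* = 14.3284, x_2* = 4.7761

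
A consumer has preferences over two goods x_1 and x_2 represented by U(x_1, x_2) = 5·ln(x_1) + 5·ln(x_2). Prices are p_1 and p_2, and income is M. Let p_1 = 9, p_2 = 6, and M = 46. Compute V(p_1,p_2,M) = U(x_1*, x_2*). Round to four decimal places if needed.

The MRS is x_2/x_1. Set MRS = p_1/p_2.
Rearranging, p_2·x_2 = p_1·x_1. Substituting into the budget gives p_1·x_1·(1 + 1) = M.
Demand: x_1*(p_1,p_2,M) = 0.5·M/p_1 and x_2* = 0.5·M/p_2.
At p_1=9, p_2=6, M=46: x_1* = 0.5·46/9 = 2.5556, x_2* = 3.8333.
Utility at the optimum: U(2.5556, 3.8333) = 11.41.

V = 11.41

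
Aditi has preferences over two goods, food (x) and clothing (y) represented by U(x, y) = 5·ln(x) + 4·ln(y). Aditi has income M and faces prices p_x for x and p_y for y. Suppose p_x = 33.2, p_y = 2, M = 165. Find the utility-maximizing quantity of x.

x* = 2.761

MU_x/MU_y = (5·y)/(4·x); tangency sets this equal to p_x/p_y.
So 5·p_y·y = 4·p_x·x; combined with the budget, a share 5/9 of income goes to x.
Demand: x*(p_x,p_y,M) = 5/9·M/p_x and y* = 4/9·M/p_y.
At p_x=33.2, p_y=2, M=165: x* = 5/9·165/33.2 = 2.761.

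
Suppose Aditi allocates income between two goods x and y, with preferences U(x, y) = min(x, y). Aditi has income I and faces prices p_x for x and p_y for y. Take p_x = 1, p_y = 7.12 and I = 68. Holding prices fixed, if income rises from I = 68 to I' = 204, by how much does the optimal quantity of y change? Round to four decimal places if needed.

Demand: x*(p_x,p_y,I) = I/(p_x + p_y), y* = I/(p_x + p_y).
Here 1 + 7.12 = 8.12, giving y* = 8.3744.
At I' = 204: y* = 25.1232. Change: 25.1232 − 8.3744 = 16.7488.

Δy* = 16.7488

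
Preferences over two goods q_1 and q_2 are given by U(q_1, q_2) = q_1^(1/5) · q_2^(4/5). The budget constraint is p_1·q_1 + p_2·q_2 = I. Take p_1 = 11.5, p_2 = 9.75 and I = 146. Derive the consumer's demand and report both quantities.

Tangency: MRS = (1/4)·q_2/q_1 = p_1/p_2.
So 0.2·p_2·q_2 = 0.8·p_1·q_1; combined with the budget, a share 0.2 of income goes to q_1.
Demand: q_1*(p_1,p_2,I) = 0.2·I/p_1 and q_2* = 0.8·I/p_2.
At p_1=11.5, p_2=9.75, I=146: q_1* = 0.2·146/11.5 = 2.5391, q_2* = 11.9795.

q_1* = 2.5391, q_2* = 11.9795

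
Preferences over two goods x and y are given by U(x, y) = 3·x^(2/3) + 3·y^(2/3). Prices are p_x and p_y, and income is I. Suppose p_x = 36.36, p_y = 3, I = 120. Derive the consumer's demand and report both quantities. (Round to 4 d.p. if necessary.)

MU_x ∝ 3·x^(-1/3), MU_y ∝ 3·y^(-1/3), so MRS = (y/x)^(1/3) = p_x/p_y.
Hence y/x = (p_x/p_y)^(1/(1/3)), i.e. raised to the 3 power.
Substitute y = (y/x)·x into the budget: x* = I/(p_x + p_y·(y/x)).
Numerically y/x = 1780.360128, so x* = 120/(36.36 + 3·1780.360128) = 0.0223 and y* = 1780.360128·0.0223 = 39.7295.

x* = 0.0223, y* = 39.7295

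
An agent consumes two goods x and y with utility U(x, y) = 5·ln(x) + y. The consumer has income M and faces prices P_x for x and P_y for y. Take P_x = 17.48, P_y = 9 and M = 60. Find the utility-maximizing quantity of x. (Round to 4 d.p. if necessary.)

Set MRS = P_x/P_y: (5/x)/1 = P_x/P_y.
So x*(P_x,P_y) = 5·P_y/P_x, independent of income; and y* = (M − 5·P_y)/P_y.
At the given prices: x* = 5·9/17.48 = 2.5744.

x* = 2.5744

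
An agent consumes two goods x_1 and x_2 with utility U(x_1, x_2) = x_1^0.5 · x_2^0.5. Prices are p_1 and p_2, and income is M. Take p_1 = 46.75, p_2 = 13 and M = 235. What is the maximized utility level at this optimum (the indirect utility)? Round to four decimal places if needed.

The MRS is x_2/x_1. Set MRS = p_1/p_2.
Rearranging, p_2·x_2 = p_1·x_1. Substituting into the budget gives p_1·x_1·(1 + 1) = M.
Demand: x_1*(p_1,p_2,M) = 0.5·M/p_1 and x_2* = 0.5·M/p_2.
At p_1=46.75, p_2=13, M=235: x_1* = 0.5·235/46.75 = 2.5134, x_2* = 9.0385.
Utility at the optimum: U(2.5134, 9.0385) = 4.7662.

V = 4.7662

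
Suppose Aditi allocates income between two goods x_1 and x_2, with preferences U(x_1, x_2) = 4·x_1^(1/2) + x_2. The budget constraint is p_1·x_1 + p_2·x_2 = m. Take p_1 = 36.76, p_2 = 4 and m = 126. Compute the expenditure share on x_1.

Set MRS = p_1/p_2: 2·x_1^(−1/2) = p_1/p_2.
Solve: √x_1 = 2·p_2/p_1, so x_1*(p_1,p_2) = (2·p_2/p_1)², and x_2* = (m − p_1·x_1*)/p_2.
Plugging in: x_1* = (2·4/36.76)² = 0.0474, x_2* = 31.0647.
Expenditure on x_1: 36.76·0.0474 = 1.741; share = 0.0138.

share on x_1 = 0.0138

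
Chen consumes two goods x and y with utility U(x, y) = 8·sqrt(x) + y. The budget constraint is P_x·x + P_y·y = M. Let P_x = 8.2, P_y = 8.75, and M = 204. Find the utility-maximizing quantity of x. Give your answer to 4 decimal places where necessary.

Utility is quasi-linear in y; the FOC for x is 4/√x = P_x/P_y.
Solve: √x = 4·P_y/P_x, so x*(P_x,P_y) = (4·P_y/P_x)², and y* = (M − P_x·x*)/P_y.
Plugging in: x* = (4·8.75/8.2)² = 18.2183.

x* = 18.2183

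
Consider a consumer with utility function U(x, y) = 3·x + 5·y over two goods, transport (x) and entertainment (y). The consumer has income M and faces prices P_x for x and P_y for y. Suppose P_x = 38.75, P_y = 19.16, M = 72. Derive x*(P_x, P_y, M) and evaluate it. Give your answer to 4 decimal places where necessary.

Perfect substitutes: compare marginal utility per dollar. 3/P_x vs 5/P_y → 0.0774 vs 0.261.
y gives more utility per dollar, so spend all income on y: y* = M/P_y, x* = 0.
Numerically: x* = 0, y* = 3.7578.

x* = 0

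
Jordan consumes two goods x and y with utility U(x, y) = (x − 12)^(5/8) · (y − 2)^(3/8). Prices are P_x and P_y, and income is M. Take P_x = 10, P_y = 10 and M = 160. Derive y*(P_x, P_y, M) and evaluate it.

Let x' = x−12, y' = y−2. MRS = (5/3)·y'/x' = P_x/P_y.
After buying the subsistence bundle (12, 2), a share 0.625 of the remaining income goes to x: x* = 12 + 0.625·(M − 12P_x − 2P_y)/P_x.
Discretionary income = 160 − 12·10 − 2·10 = 20; y* = 2 + 0.375·20/10 = 2.75.

y* = 2.75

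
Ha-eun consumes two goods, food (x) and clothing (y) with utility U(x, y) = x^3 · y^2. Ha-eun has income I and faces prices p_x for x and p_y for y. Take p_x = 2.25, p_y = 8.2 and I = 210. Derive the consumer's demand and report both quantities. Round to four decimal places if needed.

x* = 56, y* = 10.2439

The MRS is (3/2)·y/x. Set MRS = p_x/p_y.
Rearranging, p_y·y = (2/3)·p_x·x. Substituting into the budget gives p_x·x·(1 + (2/3)) = I.
Demand: x*(p_x,p_y,I) = 0.6·I/p_x and y* = 0.4·I/p_y.
At p_x=2.25, p_y=8.2, I=210: x* = 0.6·210/2.25 = 56, y* = 10.2439.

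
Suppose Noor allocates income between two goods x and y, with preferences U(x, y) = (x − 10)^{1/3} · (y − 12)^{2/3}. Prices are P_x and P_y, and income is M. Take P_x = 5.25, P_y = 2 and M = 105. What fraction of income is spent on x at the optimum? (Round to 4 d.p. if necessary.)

share on x = 0.5905

After buying the subsistence bundle (10, 12), a share 1/3 of the remaining income goes to x: x* = 10 + 1/3·(M − 10P_x − 12P_y)/P_x.
Discretionary income = 105 − 10·5.25 − 12·2 = 28.5; x* = 10 + 1/3·28.5/5.25 = 11.8095; y* = 12 + 2/3·28.5/2 = 21.5.
Expenditure on x: 5.25·11.8095 = 62; share = 0.5905.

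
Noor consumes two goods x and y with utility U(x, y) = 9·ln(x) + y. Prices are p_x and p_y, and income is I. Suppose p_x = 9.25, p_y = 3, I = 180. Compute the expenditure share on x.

MU_x = 9/x, MU_y = 1. Tangency: 9/x = p_x/p_y.
So x*(p_x,p_y) = 9·p_y/p_x, independent of income; and y* = (I − 9·p_y)/p_y.
At the given prices: x* = 9·3/9.25 = 2.9189, and y* = 51.
Expenditure on x: 9.25·2.9189 = 27; share = 0.15.

share on x = 0.15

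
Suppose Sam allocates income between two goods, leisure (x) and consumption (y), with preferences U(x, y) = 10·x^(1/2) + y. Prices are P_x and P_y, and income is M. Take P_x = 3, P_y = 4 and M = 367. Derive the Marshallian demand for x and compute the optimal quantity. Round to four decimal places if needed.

Set MRS = P_x/P_y: 5·x^(−1/2) = P_x/P_y.
Thus x* = (5·P_y/P_x)² — independent of M — with the rest of income spent on y.
Plugging in: x* = (5·4/3)² = 44.4444.

x* = 44.4444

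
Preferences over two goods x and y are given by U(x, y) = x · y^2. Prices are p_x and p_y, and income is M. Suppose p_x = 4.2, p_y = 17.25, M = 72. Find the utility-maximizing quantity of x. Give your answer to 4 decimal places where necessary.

Demand: x*(p_x,p_y,M) = 1/3·M/p_x and y* = 2/3·M/p_y.
At p_x=4.2, p_y=17.25, M=72: x* = 1/3·72/4.2 = 5.7143.

x* = 5.7143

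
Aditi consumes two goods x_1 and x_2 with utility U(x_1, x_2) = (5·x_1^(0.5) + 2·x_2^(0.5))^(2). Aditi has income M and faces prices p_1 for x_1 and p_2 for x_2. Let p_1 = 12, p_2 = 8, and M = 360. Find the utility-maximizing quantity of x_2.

MRS = MU_x_1/MU_x_2 = (5/2)·(x_2/x_1)^(0.5). Set equal to p_1/p_2.
Solve for the ratio: x_2/x_1 = [(2/5)·p_1/p_2]^(2).
Substitute x_2 = (x_2/x_1)·x_1 into the budget: x_1* = M/(p_1 + p_2·(x_2/x_1)).
Numerically x_2/x_1 = 0.36, so x_1* = 360/(12 + 8·0.36) = 24.1935 and x_2* = 0.36·24.1935 = 8.7097.

x_2* = 8.7097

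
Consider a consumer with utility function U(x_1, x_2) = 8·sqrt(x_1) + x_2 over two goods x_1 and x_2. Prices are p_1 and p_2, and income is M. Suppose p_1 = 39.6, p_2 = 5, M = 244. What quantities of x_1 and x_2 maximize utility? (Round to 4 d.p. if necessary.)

Thus x_1* = (4·p_2/p_1)² — independent of M — with the rest of income spent on x_2.
Plugging in: x_1* = (4·5/39.6)² = 0.2551, x_2* = 46.7798.

x_1* = 0.2551, x_2* = 46.7798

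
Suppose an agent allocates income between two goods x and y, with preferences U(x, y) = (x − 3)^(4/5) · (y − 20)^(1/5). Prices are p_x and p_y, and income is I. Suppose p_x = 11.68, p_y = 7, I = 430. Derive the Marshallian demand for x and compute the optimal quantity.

Let x' = x−3, y' = y−20. MRS = 4·y'/x' = p_x/p_y.
After buying the subsistence bundle (3, 20), a share 0.8 of the remaining income goes to x: x* = 3 + 0.8·(I − 3p_x − 20p_y)/p_x.
Discretionary income = 430 − 3·11.68 − 20·7 = 254.96; x* = 3 + 0.8·254.96/11.68 = 20.463.

x* = 20.463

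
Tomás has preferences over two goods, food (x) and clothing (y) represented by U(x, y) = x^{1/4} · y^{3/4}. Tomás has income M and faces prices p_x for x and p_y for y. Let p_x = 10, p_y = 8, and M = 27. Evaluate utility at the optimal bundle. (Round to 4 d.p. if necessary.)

MU_x/MU_y = (0.25·y)/(0.75·x); tangency sets this equal to p_x/p_y.
Rearranging, p_y·y = 3·p_x·x. Substituting into the budget gives p_x·x·(1 + 3) = M.
Demand: x*(p_x,p_y,M) = 0.25·M/p_x and y* = 0.75·M/p_y.
At p_x=10, p_y=8, M=27: x* = 0.25·27/10 = 0.675, y* = 2.5312.
Utility at the optimum: U(0.675, 2.5312) = 1.819.

V = 1.819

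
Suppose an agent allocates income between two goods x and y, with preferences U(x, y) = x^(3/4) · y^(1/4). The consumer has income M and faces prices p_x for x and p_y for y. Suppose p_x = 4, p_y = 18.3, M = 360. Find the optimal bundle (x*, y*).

Demand: x*(p_x,p_y,M) = 0.75·M/p_x and y* = 0.25·M/p_y.
At p_x=4, p_y=18.3, M=360: x* = 0.75·360/4 = 67.5, y* = 4.918.

x* = 67.5, y* = 4.918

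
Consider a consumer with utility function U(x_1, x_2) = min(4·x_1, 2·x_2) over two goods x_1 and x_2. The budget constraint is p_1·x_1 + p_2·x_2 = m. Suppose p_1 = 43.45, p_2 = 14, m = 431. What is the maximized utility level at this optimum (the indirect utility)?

With perfect complements, no substitution: consume in ratio x_1:x_2 = 2:4.
Budget: p_1·x_1 + p_2·2·x_1 = m, so (2·p_1 + 4·p_2)·x_1 = 2·m.
Demand: x_1*(p_1,p_2,m) = 2·m/(2·p_1 + 4·p_2), x_2* = 4·m/(2·p_1 + 4·p_2).
Here 2·43.45 + 4·14 = 142.9, giving x_1* = 6.0322 and x_2* = 12.0644.
Utility at the optimum: U(6.0322, 12.0644) = 24.1288.

V = 24.1288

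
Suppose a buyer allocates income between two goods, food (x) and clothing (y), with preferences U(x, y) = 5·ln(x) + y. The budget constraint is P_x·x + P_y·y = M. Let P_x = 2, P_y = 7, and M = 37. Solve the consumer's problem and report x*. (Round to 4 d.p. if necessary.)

x* = 17.5

MU_x = 5/x, MU_y = 1. Tangency: 5/x = P_x/P_y.
So x*(P_x,P_y) = 5·P_y/P_x, independent of income; and y* = (M − 5·P_y)/P_y.
At the given prices: x* = 5·7/2 = 17.5.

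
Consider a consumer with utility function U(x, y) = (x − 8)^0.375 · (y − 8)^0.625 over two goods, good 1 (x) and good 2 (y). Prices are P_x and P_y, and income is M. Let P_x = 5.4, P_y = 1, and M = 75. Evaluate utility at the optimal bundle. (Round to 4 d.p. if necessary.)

V = 6.5255

MRS = (3/5)·(y−8)/(x−8). Tangency with P_x/P_y gives y−8 = (5/3)·(P_x/P_y)·(x−8).
After buying the subsistence bundle (8, 8), a share 0.375 of the remaining income goes to x: x* = 8 + 0.375·(M − 8P_x − 8P_y)/P_x.
Discretionary income = 75 − 8·5.4 − 8·1 = 23.8; x* = 8 + 0.375·23.8/5.4 = 9.6528; y* = 8 + 0.625·23.8/1 = 22.875.
Utility at the optimum: U(9.6528, 22.875) = 6.5255.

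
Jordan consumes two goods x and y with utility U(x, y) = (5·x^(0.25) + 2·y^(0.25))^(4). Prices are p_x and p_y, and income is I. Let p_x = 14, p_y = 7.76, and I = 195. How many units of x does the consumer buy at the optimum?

x* = 10.2507

From the CES first-order condition, (5/2)·(y/x)^(0.75) = p_x/p_y.
Hence y/x = ((2/5)·p_x/p_y)^(1/(0.75)), i.e. raised to the 4/3 power.
Substitute y = (y/x)·x into the budget: x* = I/(p_x + p_y·(y/x)).
Numerically y/x = 0.647294, so x* = 195/(14 + 7.76·0.647294) = 10.2507.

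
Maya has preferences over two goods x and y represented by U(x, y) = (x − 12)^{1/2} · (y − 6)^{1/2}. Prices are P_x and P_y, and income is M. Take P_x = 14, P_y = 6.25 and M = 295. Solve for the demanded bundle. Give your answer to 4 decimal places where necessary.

x* = 15.1964, y* = 13.16

This is Cobb-Douglas in (x−12, y−6): tangency gives 0.5·P_y·(y−6) = 0.5·P_x·(x−12).
Substituting into the budget: x* = 12 + 0.5·(M − 12·P_x − 6·P_y)/P_x, and y* = 6 + 0.5·(…)/P_y.
Discretionary income = 295 − 12·14 − 6·6.25 = 89.5; x* = 12 + 0.5·89.5/14 = 15.1964; y* = 6 + 0.5·89.5/6.25 = 13.16.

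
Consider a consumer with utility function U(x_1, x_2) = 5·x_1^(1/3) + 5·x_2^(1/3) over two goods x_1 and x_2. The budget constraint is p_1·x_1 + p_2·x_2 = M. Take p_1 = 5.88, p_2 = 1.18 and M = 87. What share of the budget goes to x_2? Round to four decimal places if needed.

MRS = MU_x_1/MU_x_2 = (x_2/x_1)^(2/3). Set equal to p_1/p_2.
Hence x_2/x_1 = (p_1/p_2)^(1/(2/3)), i.e. raised to the 1.5 power.
Substitute x_2 = (x_2/x_1)·x_1 into the budget: x_1* = M/(p_1 + p_2·(x_2/x_1)).
Numerically x_2/x_1 = 11.123539, so x_1* = 87/(5.88 + 1.18·11.123539) = 4.5776 and x_2* = 11.123539·4.5776 = 50.9186.
Expenditure on x_2: 1.18·50.9186 = 60.084; share = 0.6906.

share on x_2 = 0.6906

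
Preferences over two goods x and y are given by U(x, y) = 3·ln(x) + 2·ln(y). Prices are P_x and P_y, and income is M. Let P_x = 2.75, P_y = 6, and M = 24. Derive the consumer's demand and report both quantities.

x* = 5.2364, y* = 1.6

MU_x/MU_y = (3·y)/(2·x); tangency sets this equal to P_x/P_y.
Rearranging, P_y·y = (2/3)·P_x·x. Substituting into the budget gives P_x·x·(1 + (2/3)) = M.
Demand: x*(P_x,P_y,M) = 0.6·M/P_x and y* = 0.4·M/P_y.
At P_x=2.75, P_y=6, M=24: x* = 0.6·24/2.75 = 5.2364, y* = 1.6.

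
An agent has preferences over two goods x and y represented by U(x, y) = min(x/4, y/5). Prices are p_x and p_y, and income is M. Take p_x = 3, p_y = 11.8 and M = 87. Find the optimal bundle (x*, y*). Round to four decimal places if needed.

Here 4·3 + 5·11.8 = 71, giving x* = 4.9014 and y* = 6.1268.

x* = 4.9014, y* = 6.1268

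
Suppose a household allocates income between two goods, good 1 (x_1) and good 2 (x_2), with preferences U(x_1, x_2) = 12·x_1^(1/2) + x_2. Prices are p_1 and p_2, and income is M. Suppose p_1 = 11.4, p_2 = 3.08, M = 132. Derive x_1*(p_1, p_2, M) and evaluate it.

x_1* = 2.6278

Utility is quasi-linear in x_2; the FOC for x_1 is 6/√x_1 = p_1/p_2.
Thus x_1* = (6·p_2/p_1)² — independent of M — with the rest of income spent on x_2.
Plugging in: x_1* = (6·3.08/11.4)² = 2.6278.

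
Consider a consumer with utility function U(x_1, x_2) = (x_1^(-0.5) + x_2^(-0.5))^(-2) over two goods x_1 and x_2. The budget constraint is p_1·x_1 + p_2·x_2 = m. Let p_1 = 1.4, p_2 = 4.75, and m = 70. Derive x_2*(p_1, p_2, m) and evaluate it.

With the ratio pinned down, the budget gives x_1* = m/(p_1 + p_2·(x_2/x_1)) and x_2* = (x_2/x_1)·x_1*.
Numerically x_2/x_1 = 0.442884, so x_1* = 70/(1.4 + 4.75·0.442884) = 19.9789 and x_2* = 0.442884·19.9789 = 8.8483.

x_2* = 8.8483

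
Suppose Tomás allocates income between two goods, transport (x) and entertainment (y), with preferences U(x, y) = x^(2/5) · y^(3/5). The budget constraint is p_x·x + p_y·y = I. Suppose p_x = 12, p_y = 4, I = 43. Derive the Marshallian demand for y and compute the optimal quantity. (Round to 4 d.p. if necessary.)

MU_x/MU_y = (0.4·y)/(0.6·x); tangency sets this equal to p_x/p_y.
Rearranging, p_y·y = (3/2)·p_x·x. Substituting into the budget gives p_x·x·(1 + (3/2)) = I.
Demand: x*(p_x,p_y,I) = 0.4·I/p_x and y* = 0.6·I/p_y.
At p_x=12, p_y=4, I=43: y* = 0.6·43/4 = 6.45.

y* = 6.45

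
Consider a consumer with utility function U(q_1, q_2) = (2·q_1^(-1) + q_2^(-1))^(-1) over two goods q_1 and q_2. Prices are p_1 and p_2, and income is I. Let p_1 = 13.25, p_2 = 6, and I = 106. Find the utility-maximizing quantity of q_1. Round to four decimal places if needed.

From the CES first-order condition, 2·(q_2/q_1)^(2) = p_1/p_2.
Solve for the ratio: q_2/q_1 = [(1/2)·p_1/p_2]^(0.5).
With the ratio pinned down, the budget gives q_1* = I/(p_1 + p_2·(q_2/q_1)) and q_2* = (q_2/q_1)·q_1*.
Numerically q_2/q_1 = 1.050793, so q_1* = 106/(13.25 + 6·1.050793) = 5.4207.

q_1* = 5.4207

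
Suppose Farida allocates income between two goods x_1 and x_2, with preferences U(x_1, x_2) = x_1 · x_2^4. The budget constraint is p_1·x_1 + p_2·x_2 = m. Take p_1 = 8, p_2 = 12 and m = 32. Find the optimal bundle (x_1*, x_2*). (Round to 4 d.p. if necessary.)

The MRS is (1/4)·x_2/x_1. Set MRS = p_1/p_2.
Rearranging, p_2·x_2 = 4·p_1·x_1. Substituting into the budget gives p_1·x_1·(1 + 4) = m.
Demand: x_1*(p_1,p_2,m) = 0.2·m/p_1 and x_2* = 0.8·m/p_2.
At p_1=8, p_2=12, m=32: x_1* = 0.2·32/8 = 0.8, x_2* = 2.1333.

x_1* = 0.8, x_2* = 2.1333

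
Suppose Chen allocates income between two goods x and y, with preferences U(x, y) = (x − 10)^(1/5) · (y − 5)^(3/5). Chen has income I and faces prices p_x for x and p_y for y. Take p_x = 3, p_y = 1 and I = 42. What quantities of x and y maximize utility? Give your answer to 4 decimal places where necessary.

x* = 10.5833, y* = 10.25

Let x' = x−10, y' = y−5. MRS = (1/3)·y'/x' = p_x/p_y.
After buying the subsistence bundle (10, 5), a share 0.25 of the remaining income goes to x: x* = 10 + 0.25·(I − 10p_x − 5p_y)/p_x.
Discretionary income = 42 − 10·3 − 5·1 = 7; x* = 10 + 0.25·7/3 = 10.5833; y* = 5 + 0.75·7/1 = 10.25.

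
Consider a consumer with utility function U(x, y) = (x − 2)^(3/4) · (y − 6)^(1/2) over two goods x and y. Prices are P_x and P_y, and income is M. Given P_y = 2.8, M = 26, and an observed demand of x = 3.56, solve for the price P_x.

Let x' = x−2, y' = y−6. MRS = (3/2)·y'/x' = P_x/P_y.
Substituting into the budget: x* = 2 + 0.6·(M − 2·P_x − 6·P_y)/P_x, and y* = 6 + 0.4·(…)/P_y.
Set x* = 3.56 in the demand function and solve for P_x: P_x = 2.

P_x = 2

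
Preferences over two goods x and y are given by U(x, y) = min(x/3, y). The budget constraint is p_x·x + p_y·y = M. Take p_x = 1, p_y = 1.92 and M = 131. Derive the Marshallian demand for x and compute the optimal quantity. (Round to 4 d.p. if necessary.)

x* = 79.878

Here 3·1 + 1.92 = 4.92, giving x* = 79.878.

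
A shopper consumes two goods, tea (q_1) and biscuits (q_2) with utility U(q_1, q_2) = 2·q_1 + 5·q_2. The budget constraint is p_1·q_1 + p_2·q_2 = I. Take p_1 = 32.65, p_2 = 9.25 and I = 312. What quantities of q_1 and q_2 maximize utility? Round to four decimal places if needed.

q_1* = 0, q_2* = 33.7297

q_2 gives more utility per dollar, so spend all income on q_2: q_2* = I/p_2, q_1* = 0.
Numerically: q_1* = 0, q_2* = 33.7297.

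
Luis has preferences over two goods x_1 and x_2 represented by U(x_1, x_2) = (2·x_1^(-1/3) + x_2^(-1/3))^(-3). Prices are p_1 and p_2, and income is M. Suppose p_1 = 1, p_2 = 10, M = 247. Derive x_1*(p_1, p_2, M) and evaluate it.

x_1* = 120.0561

MRS = MU_x_1/MU_x_2 = 2·(x_2/x_1)^(4/3). Set equal to p_1/p_2.
Hence x_2/x_1 = ((1/2)·p_1/p_2)^(1/(4/3)), i.e. raised to the 0.75 power.
Substitute x_2 = (x_2/x_1)·x_1 into the budget: x_1* = M/(p_1 + p_2·(x_2/x_1)).
Numerically x_2/x_1 = 0.105737, so x_1* = 247/(1 + 10·0.105737) = 120.0561.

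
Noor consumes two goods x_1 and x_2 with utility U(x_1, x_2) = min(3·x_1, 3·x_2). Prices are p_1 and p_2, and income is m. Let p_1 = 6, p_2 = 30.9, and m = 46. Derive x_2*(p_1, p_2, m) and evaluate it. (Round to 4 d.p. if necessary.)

x_2* = 1.2466

Leontief preferences: the optimum is at the kink where x_1/3 = x_2/3, i.e. x_2 = x_1.
Budget: p_1·x_1 + p_2·x_1 = m, so (3·p_1 + 3·p_2)·x_1 = 3·m.
Demand: x_1*(p_1,p_2,m) = 3·m/(3·p_1 + 3·p_2), x_2* = 3·m/(3·p_1 + 3·p_2).
Here 3·6 + 3·30.9 = 110.7, giving x_2* = 1.2466.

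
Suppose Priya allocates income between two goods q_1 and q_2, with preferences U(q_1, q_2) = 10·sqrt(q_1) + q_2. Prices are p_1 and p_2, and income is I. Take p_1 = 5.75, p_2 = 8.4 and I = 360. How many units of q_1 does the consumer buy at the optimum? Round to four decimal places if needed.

Utility is quasi-linear in q_2; the FOC for q_1 is 5/√q_1 = p_1/p_2.
Thus q_1* = (5·p_2/p_1)² — independent of I — with the rest of income spent on q_2.
Plugging in: q_1* = (5·8.4/5.75)² = 53.3535.

q_1* = 53.3535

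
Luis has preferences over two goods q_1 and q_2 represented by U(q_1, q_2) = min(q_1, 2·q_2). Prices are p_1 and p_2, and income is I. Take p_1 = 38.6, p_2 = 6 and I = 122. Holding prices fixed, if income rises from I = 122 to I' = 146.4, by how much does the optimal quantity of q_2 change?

Δq_2* = 0.2933

Leontief preferences: the optimum is at the kink where q_1/2 = q_2/1, i.e. q_2 = (1/2)·q_1.
Budget: p_1·q_1 + p_2·(1/2)·q_1 = I, so (2·p_1 + p_2)·q_1 = 2·I.
Demand: q_1*(p_1,p_2,I) = 2·I/(2·p_1 + p_2), q_2* = I/(2·p_1 + p_2).
Here 2·38.6 + 6 = 83.2, giving q_2* = 1.4663.
At I' = 146.4: q_2* = 1.7596. Change: 1.7596 − 1.4663 = 0.2933.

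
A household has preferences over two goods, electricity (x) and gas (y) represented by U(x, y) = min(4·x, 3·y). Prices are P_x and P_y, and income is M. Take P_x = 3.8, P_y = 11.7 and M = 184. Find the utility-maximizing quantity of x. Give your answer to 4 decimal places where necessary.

Here 3·3.8 + 4·11.7 = 58.2, giving x* = 9.4845.

x* = 9.4845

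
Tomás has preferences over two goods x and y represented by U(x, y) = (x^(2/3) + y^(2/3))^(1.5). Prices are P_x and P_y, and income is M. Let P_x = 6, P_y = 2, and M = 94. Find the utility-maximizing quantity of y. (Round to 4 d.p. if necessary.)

y* = 42.3

MU_x ∝ x^(-1/3), MU_y ∝ y^(-1/3), so MRS = (y/x)^(1/3) = P_x/P_y.
Hence y/x = (P_x/P_y)^(1/(1/3)), i.e. raised to the 3 power.
Substitute y = (y/x)·x into the budget: x* = M/(P_x + P_y·(y/x)).
Numerically y/x = 27, so x* = 94/(6 + 2·27) = 1.5667 and y* = 27·1.5667 = 42.3.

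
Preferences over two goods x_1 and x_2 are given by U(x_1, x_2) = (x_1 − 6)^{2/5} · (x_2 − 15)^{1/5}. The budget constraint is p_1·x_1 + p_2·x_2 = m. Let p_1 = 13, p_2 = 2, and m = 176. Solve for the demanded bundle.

Let x_1' = x_1−6, x_2' = x_2−15. MRS = 2·x_2'/x_1' = p_1/p_2.
Substituting into the budget: x_1* = 6 + 2/3·(m − 6·p_1 − 15·p_2)/p_1, and x_2* = 15 + 1/3·(…)/p_2.
Discretionary income = 176 − 6·13 − 15·2 = 68; x_1* = 6 + 2/3·68/13 = 9.4872; x_2* = 15 + 1/3·68/2 = 26.3333.

x_1* = 9.4872, x_2* = 26.3333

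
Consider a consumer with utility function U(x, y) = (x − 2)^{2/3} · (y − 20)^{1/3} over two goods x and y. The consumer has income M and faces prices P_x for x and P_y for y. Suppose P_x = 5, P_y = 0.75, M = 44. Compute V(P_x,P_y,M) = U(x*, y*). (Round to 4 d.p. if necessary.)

V = 3.7843

Substituting into the budget: x* = 2 + 2/3·(M − 2·P_x − 20·P_y)/P_x, and y* = 20 + 1/3·(…)/P_y.
Discretionary income = 44 − 2·5 − 20·0.75 = 19; x* = 2 + 2/3·19/5 = 4.5333; y* = 20 + 1/3·19/0.75 = 28.4444.
Utility at the optimum: U(4.5333, 28.4444) = 3.7843.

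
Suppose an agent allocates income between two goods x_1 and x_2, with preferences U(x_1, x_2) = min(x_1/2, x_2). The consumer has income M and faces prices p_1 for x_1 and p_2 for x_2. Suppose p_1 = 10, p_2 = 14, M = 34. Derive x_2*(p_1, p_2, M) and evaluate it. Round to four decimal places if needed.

With perfect complements, no substitution: consume in ratio x_1:x_2 = 2:1.
Budget: p_1·x_1 + p_2·(1/2)·x_1 = M, so (2·p_1 + p_2)·x_1 = 2·M.
Demand: x_1*(p_1,p_2,M) = 2·M/(2·p_1 + p_2), x_2* = M/(2·p_1 + p_2).
Here 2·10 + 14 = 34, giving x_2* = 1.

x_2* = 1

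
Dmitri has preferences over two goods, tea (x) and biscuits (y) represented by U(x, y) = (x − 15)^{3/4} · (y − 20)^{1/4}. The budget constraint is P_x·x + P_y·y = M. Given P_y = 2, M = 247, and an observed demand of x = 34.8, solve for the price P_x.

Let x' = x−15, y' = y−20. MRS = 3·y'/x' = P_x/P_y.
After buying the subsistence bundle (15, 20), a share 0.75 of the remaining income goes to x: x* = 15 + 0.75·(M − 15P_x − 20P_y)/P_x.
Set x* = 34.8 in the demand function and solve for P_x: P_x = 5.

P_x = 5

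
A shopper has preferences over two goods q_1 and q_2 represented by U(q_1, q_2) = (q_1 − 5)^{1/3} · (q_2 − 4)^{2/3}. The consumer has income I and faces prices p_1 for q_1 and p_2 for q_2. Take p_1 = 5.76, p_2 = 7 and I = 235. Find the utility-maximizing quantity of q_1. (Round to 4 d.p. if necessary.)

q_1* = 15.3125

MRS = (1/2)·(q_2−4)/(q_1−5). Tangency with p_1/p_2 gives q_2−4 = 2·(p_1/p_2)·(q_1−5).
After buying the subsistence bundle (5, 4), a share 1/3 of the remaining income goes to q_1: q_1* = 5 + 1/3·(I − 5p_1 − 4p_2)/p_1.
Discretionary income = 235 − 5·5.76 − 4·7 = 178.2; q_1* = 5 + 1/3·178.2/5.76 = 15.3125.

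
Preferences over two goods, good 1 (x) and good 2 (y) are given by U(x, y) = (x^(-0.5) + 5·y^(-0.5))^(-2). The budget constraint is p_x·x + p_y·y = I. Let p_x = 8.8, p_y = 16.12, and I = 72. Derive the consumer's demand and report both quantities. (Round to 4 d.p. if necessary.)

x* = 1.7873, y* = 3.4908

From the CES first-order condition, (1/5)·(y/x)^(1.5) = p_x/p_y.
Solve for the ratio: y/x = [5·p_x/p_y]^(2/3).
Substitute y = (y/x)·x into the budget: x* = I/(p_x + p_y·(y/x)).
Numerically y/x = 1.953103, so x* = 72/(8.8 + 16.12·1.953103) = 1.7873 and y* = 1.953103·1.7873 = 3.4908.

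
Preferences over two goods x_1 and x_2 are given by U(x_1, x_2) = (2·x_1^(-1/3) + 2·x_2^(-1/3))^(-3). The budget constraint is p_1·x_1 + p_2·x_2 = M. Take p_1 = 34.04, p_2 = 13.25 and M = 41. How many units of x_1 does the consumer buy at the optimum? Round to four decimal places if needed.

x_1* = 0.6729

From the CES first-order condition, (x_2/x_1)^(4/3) = p_1/p_2.
Hence x_2/x_1 = (p_1/p_2)^(1/(4/3)), i.e. raised to the 0.75 power.
Substitute x_2 = (x_2/x_1)·x_1 into the budget: x_1* = M/(p_1 + p_2·(x_2/x_1)).
Numerically x_2/x_1 = 2.029225, so x_1* = 41/(34.04 + 13.25·2.029225) = 0.6729.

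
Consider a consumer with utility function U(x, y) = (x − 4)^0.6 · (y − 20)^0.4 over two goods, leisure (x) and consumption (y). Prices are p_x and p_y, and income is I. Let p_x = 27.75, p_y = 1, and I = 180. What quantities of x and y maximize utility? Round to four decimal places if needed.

Let x' = x−4, y' = y−20. MRS = (3/2)·y'/x' = p_x/p_y.
After buying the subsistence bundle (4, 20), a share 0.6 of the remaining income goes to x: x* = 4 + 0.6·(I − 4p_x − 20p_y)/p_x.
Discretionary income = 180 − 4·27.75 − 20·1 = 49; x* = 4 + 0.6·49/27.75 = 5.0595; y* = 20 + 0.4·49/1 = 39.6.

x* = 5.0595, y* = 39.6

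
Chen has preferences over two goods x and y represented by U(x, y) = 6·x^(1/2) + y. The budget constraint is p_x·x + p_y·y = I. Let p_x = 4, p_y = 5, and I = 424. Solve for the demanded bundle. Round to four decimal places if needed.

Set MRS = p_x/p_y: 3·x^(−1/2) = p_x/p_y.
Thus x* = (3·p_y/p_x)² — independent of I — with the rest of income spent on y.
Plugging in: x* = (3·5/4)² = 14.0625, y* = 73.55.

x* = 14.0625, y* = 73.55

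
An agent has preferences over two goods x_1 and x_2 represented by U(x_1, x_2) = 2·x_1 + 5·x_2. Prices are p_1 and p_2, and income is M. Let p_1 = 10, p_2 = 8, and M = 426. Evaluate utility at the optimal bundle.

V = 266.25

x_2 gives more utility per dollar, so spend all income on x_2: x_2* = M/p_2, x_1* = 0.
Numerically: x_1* = 0, x_2* = 53.25.
Utility at the optimum: U(0, 53.25) = 266.25.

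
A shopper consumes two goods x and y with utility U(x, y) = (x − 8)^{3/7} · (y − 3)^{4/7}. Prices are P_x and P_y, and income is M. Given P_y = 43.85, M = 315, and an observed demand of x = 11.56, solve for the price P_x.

P_x = 11.25

MRS = (3/4)·(y−3)/(x−8). Tangency with P_x/P_y gives y−3 = (4/3)·(P_x/P_y)·(x−8).
Substituting into the budget: x* = 8 + 3/7·(M − 8·P_x − 3·P_y)/P_x, and y* = 3 + 4/7·(…)/P_y.
Set x* = 11.56 in the demand function and solve for P_x: P_x = 11.25.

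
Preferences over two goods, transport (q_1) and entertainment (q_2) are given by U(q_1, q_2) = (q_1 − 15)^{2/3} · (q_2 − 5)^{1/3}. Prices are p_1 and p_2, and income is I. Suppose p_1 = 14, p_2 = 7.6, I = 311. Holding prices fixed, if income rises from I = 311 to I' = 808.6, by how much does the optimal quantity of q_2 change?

Δq_2* = 21.8246

After buying the subsistence bundle (15, 5), a share 2/3 of the remaining income goes to q_1: q_1* = 15 + 2/3·(I − 15p_1 − 5p_2)/p_1.
Discretionary income = 311 − 15·14 − 5·7.6 = 63; q_2* = 5 + 1/3·63/7.6 = 7.7632.
At I' = 808.6: q_2* = 29.5877. Change: 29.5877 − 7.7632 = 21.8246.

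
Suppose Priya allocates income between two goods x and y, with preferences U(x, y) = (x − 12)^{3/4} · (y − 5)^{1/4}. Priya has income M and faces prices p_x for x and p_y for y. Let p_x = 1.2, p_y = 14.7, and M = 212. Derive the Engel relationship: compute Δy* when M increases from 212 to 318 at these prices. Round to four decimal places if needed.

This is Cobb-Douglas in (x−12, y−5): tangency gives 0.75·p_y·(y−5) = 0.25·p_x·(x−12).
After buying the subsistence bundle (12, 5), a share 0.75 of the remaining income goes to x: x* = 12 + 0.75·(M − 12p_x − 5p_y)/p_x.
Discretionary income = 212 − 12·1.2 − 5·14.7 = 124.1; y* = 5 + 0.25·124.1/14.7 = 7.1105.
At M' = 318: y* = 8.9133. Change: 8.9133 − 7.1105 = 1.8027.

Δy* = 1.8027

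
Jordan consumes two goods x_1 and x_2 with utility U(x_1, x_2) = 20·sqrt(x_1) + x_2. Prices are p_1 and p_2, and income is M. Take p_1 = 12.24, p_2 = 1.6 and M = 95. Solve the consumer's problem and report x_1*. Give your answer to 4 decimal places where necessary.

x_1* = 1.7087

Solve: √x_1 = 10·p_2/p_1, so x_1*(p_1,p_2) = (10·p_2/p_1)², and x_2* = (M − p_1·x_1*)/p_2.
Plugging in: x_1* = (10·1.6/12.24)² = 1.7087.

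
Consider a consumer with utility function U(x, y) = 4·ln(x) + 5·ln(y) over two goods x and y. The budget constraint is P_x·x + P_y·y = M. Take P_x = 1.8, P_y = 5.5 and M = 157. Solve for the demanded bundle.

MU_x/MU_y = (4·y)/(5·x); tangency sets this equal to P_x/P_y.
So 4·P_y·y = 5·P_x·x; combined with the budget, a share 4/9 of income goes to x.
Demand: x*(P_x,P_y,M) = 4/9·M/P_x and y* = 5/9·M/P_y.
At P_x=1.8, P_y=5.5, M=157: x* = 4/9·157/1.8 = 38.7654, y* = 15.8586.

x* = 38.7654, y* = 15.8586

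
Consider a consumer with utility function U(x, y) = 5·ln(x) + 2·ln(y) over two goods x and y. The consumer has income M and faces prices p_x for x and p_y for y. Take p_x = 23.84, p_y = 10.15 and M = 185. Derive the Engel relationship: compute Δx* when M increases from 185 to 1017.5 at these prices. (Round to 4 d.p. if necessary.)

Tangency: MRS = (5/2)·y/x = p_x/p_y.
Rearranging, p_y·y = (2/5)·p_x·x. Substituting into the budget gives p_x·x·(1 + (2/5)) = M.
Demand: x*(p_x,p_y,M) = 5/7·M/p_x and y* = 2/7·M/p_y.
At p_x=23.84, p_y=10.15, M=185: x* = 5/7·185/23.84 = 5.5429.
At M' = 1017.5: x* = 30.486. Change: 30.486 − 5.5429 = 24.9431.

Δx* = 24.9431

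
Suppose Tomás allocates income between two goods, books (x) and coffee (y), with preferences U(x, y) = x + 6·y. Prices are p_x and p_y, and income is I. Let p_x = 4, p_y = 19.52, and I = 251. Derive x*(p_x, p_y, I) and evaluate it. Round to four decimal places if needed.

Linear utility — the consumer picks whichever good has higher MU/price: 1/4 = 0.25 vs 6/19.52 = 0.3074.
y gives more utility per dollar, so spend all income on y: y* = I/p_y, x* = 0.
Numerically: x* = 0, y* = 12.8586.

x* = 0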